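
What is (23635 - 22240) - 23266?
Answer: -21871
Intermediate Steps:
(23635 - 22240) - 23266 = 1395 - 23266 = -21871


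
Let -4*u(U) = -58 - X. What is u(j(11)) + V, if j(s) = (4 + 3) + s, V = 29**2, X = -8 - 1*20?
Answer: 1697/2 ≈ 848.50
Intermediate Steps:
X = -28 (X = -8 - 20 = -28)
V = 841
j(s) = 7 + s
u(U) = 15/2 (u(U) = -(-58 - 1*(-28))/4 = -(-58 + 28)/4 = -1/4*(-30) = 15/2)
u(j(11)) + V = 15/2 + 841 = 1697/2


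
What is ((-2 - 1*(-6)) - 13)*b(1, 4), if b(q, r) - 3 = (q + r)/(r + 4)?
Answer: -261/8 ≈ -32.625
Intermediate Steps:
b(q, r) = 3 + (q + r)/(4 + r) (b(q, r) = 3 + (q + r)/(r + 4) = 3 + (q + r)/(4 + r))
((-2 - 1*(-6)) - 13)*b(1, 4) = ((-2 - 1*(-6)) - 13)*((12 + 1 + 4*4)/(4 + 4)) = ((-2 + 6) - 13)*((12 + 1 + 16)/8) = (4 - 13)*((⅛)*29) = -9*29/8 = -261/8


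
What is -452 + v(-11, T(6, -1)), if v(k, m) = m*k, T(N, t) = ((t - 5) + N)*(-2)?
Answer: -452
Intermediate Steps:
T(N, t) = 10 - 2*N - 2*t (T(N, t) = ((-5 + t) + N)*(-2) = (-5 + N + t)*(-2) = 10 - 2*N - 2*t)
v(k, m) = k*m
-452 + v(-11, T(6, -1)) = -452 - 11*(10 - 2*6 - 2*(-1)) = -452 - 11*(10 - 12 + 2) = -452 - 11*0 = -452 + 0 = -452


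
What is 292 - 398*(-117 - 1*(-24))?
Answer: 37306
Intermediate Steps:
292 - 398*(-117 - 1*(-24)) = 292 - 398*(-117 + 24) = 292 - 398*(-93) = 292 + 37014 = 37306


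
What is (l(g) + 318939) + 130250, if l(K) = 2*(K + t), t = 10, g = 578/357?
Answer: 9433457/21 ≈ 4.4921e+5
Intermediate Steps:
g = 34/21 (g = 578*(1/357) = 34/21 ≈ 1.6190)
l(K) = 20 + 2*K (l(K) = 2*(K + 10) = 2*(10 + K) = 20 + 2*K)
(l(g) + 318939) + 130250 = ((20 + 2*(34/21)) + 318939) + 130250 = ((20 + 68/21) + 318939) + 130250 = (488/21 + 318939) + 130250 = 6698207/21 + 130250 = 9433457/21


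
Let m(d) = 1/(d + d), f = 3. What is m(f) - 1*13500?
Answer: -80999/6 ≈ -13500.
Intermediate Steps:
m(d) = 1/(2*d)
m(f) - 1*13500 = (1/2)/3 - 1*13500 = (1/2)*(1/3) - 13500 = 1/6 - 13500 = -80999/6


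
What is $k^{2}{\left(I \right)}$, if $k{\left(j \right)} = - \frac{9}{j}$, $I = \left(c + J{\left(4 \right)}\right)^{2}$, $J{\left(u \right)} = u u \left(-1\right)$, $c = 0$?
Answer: $\frac{81}{65536} \approx 0.001236$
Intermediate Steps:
$J{\left(u \right)} = - u^{2}$ ($J{\left(u \right)} = u^{2} \left(-1\right) = - u^{2}$)
$I = 256$ ($I = \left(0 - 4^{2}\right)^{2} = \left(0 - 16\right)^{2} = \left(-16\right)^{2} = 256$)
$k^{2}{\left(I \right)} = \left(- \frac{9}{256}\right)^{2} = \frac{81}{65536}$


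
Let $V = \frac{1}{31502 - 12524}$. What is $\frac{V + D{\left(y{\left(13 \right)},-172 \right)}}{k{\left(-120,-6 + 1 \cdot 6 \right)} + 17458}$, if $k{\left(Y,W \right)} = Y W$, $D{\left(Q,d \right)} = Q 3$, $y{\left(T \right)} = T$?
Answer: $\frac{740143}{331317924} \approx 0.0022339$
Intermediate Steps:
$D{\left(Q,d \right)} = 3 Q$
$V = \frac{1}{18978} \approx 5.2693 \cdot 10^{-5}$
$k{\left(Y,W \right)} = W Y$
$\frac{V + D{\left(y{\left(13 \right)},-172 \right)}}{k{\left(-120,-6 + 1 \cdot 6 \right)} + 17458} = \frac{\frac{1}{18978} + 3 \cdot 13}{\left(-6 + 1 \cdot 6\right) \left(-120\right) + 17458} = \frac{\frac{1}{18978} + 39}{\left(-6 + 6\right) \left(-120\right) + 17458} = \frac{740143}{18978 \left(0 \left(-120\right) + 17458\right)} = \frac{740143}{18978 \left(0 + 17458\right)} = \frac{740143}{18978 \cdot 17458} = \frac{740143}{18978} \cdot \frac{1}{17458} = \frac{740143}{331317924}$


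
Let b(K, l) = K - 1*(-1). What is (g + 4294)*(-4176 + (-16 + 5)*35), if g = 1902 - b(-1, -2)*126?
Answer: -28259956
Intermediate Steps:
b(K, l) = 1 + K (b(K, l) = K + 1 = 1 + K)
g = 1902 (g = 1902 - (1 - 1)*126 = 1902 - 0*126 = 1902 - 1*0 = 1902 + 0 = 1902)
(g + 4294)*(-4176 + (-16 + 5)*35) = (1902 + 4294)*(-4176 + (-16 + 5)*35) = 6196*(-4176 - 11*35) = 6196*(-4176 - 385) = 6196*(-4561) = -28259956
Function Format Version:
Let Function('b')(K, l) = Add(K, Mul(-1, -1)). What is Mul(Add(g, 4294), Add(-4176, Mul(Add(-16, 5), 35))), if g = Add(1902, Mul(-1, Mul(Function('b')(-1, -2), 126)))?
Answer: -28259956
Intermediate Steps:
Function('b')(K, l) = Add(1, K) (Function('b')(K, l) = Add(K, 1) = Add(1, K))
g = 1902 (g = Add(1902, Mul(-1, Mul(Add(1, -1), 126))) = Add(1902, Mul(-1, Mul(0, 126))) = Add(1902, Mul(-1, 0)) = Add(1902, 0) = 1902)
Mul(Add(g, 4294), Add(-4176, Mul(Add(-16, 5), 35))) = Mul(Add(1902, 4294), Add(-4176, Mul(Add(-16, 5), 35))) = Mul(6196, Add(-4176, Mul(-11, 35))) = Mul(6196, Add(-4176, -385)) = Mul(6196, -4561) = -28259956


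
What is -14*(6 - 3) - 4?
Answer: -46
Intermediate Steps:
-14*(6 - 3) - 4 = -14*3 - 4 = -42 - 4 = -46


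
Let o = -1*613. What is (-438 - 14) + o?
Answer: -1065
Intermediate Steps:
o = -613
(-438 - 14) + o = (-438 - 14) - 613 = -452 - 613 = -1065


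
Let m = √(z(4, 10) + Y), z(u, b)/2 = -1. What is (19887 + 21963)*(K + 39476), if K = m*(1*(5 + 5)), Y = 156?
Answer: 1652070600 + 418500*√154 ≈ 1.6573e+9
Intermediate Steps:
z(u, b) = -2 (z(u, b) = 2*(-1) = -2)
m = √154 (m = √(-2 + 156) = √154 ≈ 12.410)
K = 10*√154 (K = √154*(1*(5 + 5)) = √154*(1*10) = √154*10 = 10*√154 ≈ 124.10)
(19887 + 21963)*(K + 39476) = (19887 + 21963)*(10*√154 + 39476) = 41850*(39476 + 10*√154) = 1652070600 + 418500*√154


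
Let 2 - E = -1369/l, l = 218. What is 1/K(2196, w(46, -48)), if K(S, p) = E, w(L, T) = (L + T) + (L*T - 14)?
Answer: 218/1805 ≈ 0.12078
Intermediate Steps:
w(L, T) = -14 + L + T + L*T (w(L, T) = (L + T) + (-14 + L*T) = -14 + L + T + L*T)
E = 1805/218 (E = 2 - (-1369)/218 = 2 - 1*(-1369/218) = 2 + 1369/218 = 1805/218 ≈ 8.2798)
K(S, p) = 1805/218
1/K(2196, w(46, -48)) = 1/(1805/218) = 218/1805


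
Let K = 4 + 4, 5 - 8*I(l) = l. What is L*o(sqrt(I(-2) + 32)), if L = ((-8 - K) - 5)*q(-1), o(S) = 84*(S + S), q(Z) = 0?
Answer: 0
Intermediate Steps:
I(l) = 5/8 - l/8
K = 8
o(S) = 168*S (o(S) = 84*(2*S) = 168*S)
L = 0 (L = ((-8 - 1*8) - 5)*0 = ((-8 - 8) - 5)*0 = (-16 - 5)*0 = -21*0 = 0)
L*o(sqrt(I(-2) + 32)) = 0*(168*sqrt((5/8 - 1/8*(-2)) + 32)) = 0*(168*sqrt((5/8 + 1/4) + 32)) = 0*(168*sqrt(7/8 + 32)) = 0*(168*sqrt(263/8)) = 0*(168*(sqrt(526)/4)) = 0*(42*sqrt(526)) = 0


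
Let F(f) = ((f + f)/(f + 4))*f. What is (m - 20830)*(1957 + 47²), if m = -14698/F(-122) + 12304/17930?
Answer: -2886607284344283/33358765 ≈ -8.6532e+7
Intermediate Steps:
F(f) = 2*f²/(4 + f) (F(f) = ((2*f)/(4 + f))*f = (2*f/(4 + f))*f = 2*f²/(4 + f))
m = 3932926499/66717530 (m = -14698/(2*(-122)²/(4 - 122)) + 12304/17930 = -14698/(2*14884/(-118)) + 12304*(1/17930) = -14698/(2*14884*(-1/118)) + 6152/8965 = -14698/(-14884/59) + 6152/8965 = -14698*(-59/14884) + 6152/8965 = 433591/7442 + 6152/8965 = 3932926499/66717530 ≈ 58.949)
(m - 20830)*(1957 + 47²) = (3932926499/66717530 - 20830)*(1957 + 47²) = -1385793223401*(1957 + 2209)/66717530 = -1385793223401/66717530*4166 = -2886607284344283/33358765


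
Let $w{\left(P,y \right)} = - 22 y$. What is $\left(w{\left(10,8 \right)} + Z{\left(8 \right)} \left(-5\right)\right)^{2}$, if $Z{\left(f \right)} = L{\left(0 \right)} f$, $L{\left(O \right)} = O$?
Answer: $30976$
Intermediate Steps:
$Z{\left(f \right)} = 0$ ($Z{\left(f \right)} = 0 f = 0$)
$\left(w{\left(10,8 \right)} + Z{\left(8 \right)} \left(-5\right)\right)^{2} = \left(\left(-22\right) 8 + 0 \left(-5\right)\right)^{2} = \left(-176 + 0\right)^{2} = \left(-176\right)^{2} = 30976$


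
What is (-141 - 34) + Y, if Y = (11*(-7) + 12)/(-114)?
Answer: -19885/114 ≈ -174.43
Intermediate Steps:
Y = 65/114 (Y = (-77 + 12)*(-1/114) = -65*(-1/114) = 65/114 ≈ 0.57018)
(-141 - 34) + Y = (-141 - 34) + 65/114 = -175 + 65/114 = -19885/114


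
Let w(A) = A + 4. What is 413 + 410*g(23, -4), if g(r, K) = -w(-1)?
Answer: -817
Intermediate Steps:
w(A) = 4 + A
g(r, K) = -3 (g(r, K) = -(4 - 1) = -1*3 = -3)
413 + 410*g(23, -4) = 413 + 410*(-3) = 413 - 1230 = -817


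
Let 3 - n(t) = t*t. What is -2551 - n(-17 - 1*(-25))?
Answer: -2490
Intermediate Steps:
n(t) = 3 - t² (n(t) = 3 - t*t = 3 - t²)
-2551 - n(-17 - 1*(-25)) = -2551 - (3 - (-17 - 1*(-25))²) = -2551 - (3 - (-17 + 25)²) = -2551 - (3 - 1*8²) = -2551 - (3 - 1*64) = -2551 - (3 - 64) = -2551 - 1*(-61) = -2551 + 61 = -2490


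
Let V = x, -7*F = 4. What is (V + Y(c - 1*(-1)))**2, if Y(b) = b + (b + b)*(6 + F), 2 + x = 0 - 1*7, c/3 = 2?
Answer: 5476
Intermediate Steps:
F = -4/7 (F = -1/7*4 = -4/7 ≈ -0.57143)
c = 6 (c = 3*2 = 6)
x = -9 (x = -2 + (0 - 1*7) = -2 + (0 - 7) = -2 - 7 = -9)
Y(b) = 83*b/7 (Y(b) = b + (b + b)*(6 - 4/7) = b + (2*b)*(38/7) = b + 76*b/7 = 83*b/7)
V = -9
(V + Y(c - 1*(-1)))**2 = (-9 + 83*(6 - 1*(-1))/7)**2 = (-9 + 83*(6 + 1)/7)**2 = (-9 + (83/7)*7)**2 = (-9 + 83)**2 = 74**2 = 5476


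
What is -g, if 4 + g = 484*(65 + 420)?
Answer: -234736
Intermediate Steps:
g = 234736 (g = -4 + 484*(65 + 420) = -4 + 484*485 = -4 + 234740 = 234736)
-g = -1*234736 = -234736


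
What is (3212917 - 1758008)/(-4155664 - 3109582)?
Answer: -1454909/7265246 ≈ -0.20026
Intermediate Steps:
(3212917 - 1758008)/(-4155664 - 3109582) = 1454909/(-7265246) = 1454909*(-1/7265246) = -1454909/7265246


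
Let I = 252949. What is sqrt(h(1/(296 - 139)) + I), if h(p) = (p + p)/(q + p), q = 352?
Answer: sqrt(772561951804055)/55265 ≈ 502.94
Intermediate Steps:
h(p) = 2*p/(352 + p) (h(p) = (p + p)/(352 + p) = (2*p)/(352 + p) = 2*p/(352 + p))
sqrt(h(1/(296 - 139)) + I) = sqrt(2/((296 - 139)*(352 + 1/(296 - 139))) + 252949) = sqrt(2/(157*(352 + 1/157)) + 252949) = sqrt(2*(1/157)/(352 + 1/157) + 252949) = sqrt(2*(1/157)/(55265/157) + 252949) = sqrt(2*(1/157)*(157/55265) + 252949) = sqrt(2/55265 + 252949) = sqrt(13979226487/55265) = sqrt(772561951804055)/55265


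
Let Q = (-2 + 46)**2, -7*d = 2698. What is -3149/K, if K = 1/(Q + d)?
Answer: -34179246/7 ≈ -4.8828e+6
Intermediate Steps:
d = -2698/7 (d = -1/7*2698 = -2698/7 ≈ -385.43)
Q = 1936 (Q = 44**2 = 1936)
K = 7/10854 (K = 1/(1936 - 2698/7) = 1/(10854/7) = 7/10854 ≈ 0.00064492)
-3149/K = -3149/7/10854 = -3149*10854/7 = -34179246/7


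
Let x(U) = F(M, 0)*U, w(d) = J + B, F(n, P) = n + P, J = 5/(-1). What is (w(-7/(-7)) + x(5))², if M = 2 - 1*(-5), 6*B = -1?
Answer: 32041/36 ≈ 890.03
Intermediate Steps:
B = -⅙ (B = (⅙)*(-1) = -⅙ ≈ -0.16667)
J = -5 (J = 5*(-1) = -5)
M = 7 (M = 2 + 5 = 7)
F(n, P) = P + n
w(d) = -31/6 (w(d) = -5 - ⅙ = -31/6)
x(U) = 7*U (x(U) = (0 + 7)*U = 7*U)
(w(-7/(-7)) + x(5))² = (-31/6 + 7*5)² = (-31/6 + 35)² = (179/6)² = 32041/36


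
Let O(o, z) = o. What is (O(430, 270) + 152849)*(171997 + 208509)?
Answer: 58323579174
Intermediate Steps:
(O(430, 270) + 152849)*(171997 + 208509) = (430 + 152849)*(171997 + 208509) = 153279*380506 = 58323579174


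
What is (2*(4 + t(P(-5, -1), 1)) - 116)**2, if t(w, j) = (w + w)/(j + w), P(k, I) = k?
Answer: 10609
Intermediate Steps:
t(w, j) = 2*w/(j + w) (t(w, j) = (2*w)/(j + w) = 2*w/(j + w))
(2*(4 + t(P(-5, -1), 1)) - 116)**2 = (2*(4 + 2*(-5)/(1 - 5)) - 116)**2 = (2*(4 + 2*(-5)/(-4)) - 116)**2 = (2*(4 + 2*(-5)*(-1/4)) - 116)**2 = (2*(4 + 5/2) - 116)**2 = (2*(13/2) - 116)**2 = (13 - 116)**2 = (-103)**2 = 10609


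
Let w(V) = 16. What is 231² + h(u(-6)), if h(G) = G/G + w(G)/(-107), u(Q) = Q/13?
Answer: 5709718/107 ≈ 53362.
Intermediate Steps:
u(Q) = Q/13 (u(Q) = Q*(1/13) = Q/13)
h(G) = 91/107 (h(G) = G/G + 16/(-107) = 1 + 16*(-1/107) = 1 - 16/107 = 91/107)
231² + h(u(-6)) = 231² + 91/107 = 53361 + 91/107 = 5709718/107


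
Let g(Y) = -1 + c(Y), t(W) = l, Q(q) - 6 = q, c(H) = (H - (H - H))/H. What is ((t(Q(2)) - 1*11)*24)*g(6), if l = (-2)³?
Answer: 0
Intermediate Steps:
c(H) = 1 (c(H) = (H - 1*0)/H = (H + 0)/H = H/H = 1)
Q(q) = 6 + q
l = -8
t(W) = -8
g(Y) = 0 (g(Y) = -1 + 1 = 0)
((t(Q(2)) - 1*11)*24)*g(6) = ((-8 - 1*11)*24)*0 = ((-8 - 11)*24)*0 = -19*24*0 = -456*0 = 0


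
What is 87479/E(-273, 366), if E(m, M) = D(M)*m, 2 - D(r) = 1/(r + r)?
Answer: -3049268/19019 ≈ -160.33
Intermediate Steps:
D(r) = 2 - 1/(2*r) (D(r) = 2 - 1/(r + r) = 2 - 1/(2*r))
E(m, M) = m*(2 - 1/(2*M)) (E(m, M) = (2 - 1/(2*M))*m = m*(2 - 1/(2*M)))
87479/E(-273, 366) = 87479/(2*(-273) - ½*(-273)/366) = 87479/(-546 - ½*(-273)*1/366) = 87479/(-546 + 91/244) = 87479/(-133133/244) = 87479*(-244/133133) = -3049268/19019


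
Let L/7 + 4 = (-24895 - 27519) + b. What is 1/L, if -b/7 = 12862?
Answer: -1/997164 ≈ -1.0028e-6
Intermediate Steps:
b = -90034 (b = -7*12862 = -90034)
L = -997164 (L = -28 + 7*((-24895 - 27519) - 90034) = -28 + 7*(-52414 - 90034) = -28 + 7*(-142448) = -28 - 997136 = -997164)
1/L = 1/(-997164) = -1/997164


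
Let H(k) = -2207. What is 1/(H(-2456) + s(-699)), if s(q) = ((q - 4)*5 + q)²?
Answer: 1/17755589 ≈ 5.6320e-8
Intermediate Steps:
s(q) = (-20 + 6*q)² (s(q) = ((-4 + q)*5 + q)² = ((-20 + 5*q) + q)² = (-20 + 6*q)²)
1/(H(-2456) + s(-699)) = 1/(-2207 + 4*(-10 + 3*(-699))²) = 1/(-2207 + 4*(-10 - 2097)²) = 1/(-2207 + 4*(-2107)²) = 1/(-2207 + 4*4439449) = 1/(-2207 + 17757796) = 1/17755589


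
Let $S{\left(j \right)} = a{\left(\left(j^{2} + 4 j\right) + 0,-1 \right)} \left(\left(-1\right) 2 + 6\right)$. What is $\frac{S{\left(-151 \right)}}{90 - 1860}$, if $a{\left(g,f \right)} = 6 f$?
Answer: $\frac{4}{295} \approx 0.013559$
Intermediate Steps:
$S{\left(j \right)} = -24$ ($S{\left(j \right)} = 6 \left(-1\right) \left(\left(-1\right) 2 + 6\right) = - 6 \left(-2 + 6\right) = \left(-6\right) 4 = -24$)
$\frac{S{\left(-151 \right)}}{90 - 1860} = - \frac{24}{90 - 1860} = - \frac{24}{-1770} = \left(-24\right) \left(- \frac{1}{1770}\right) = \frac{4}{295}$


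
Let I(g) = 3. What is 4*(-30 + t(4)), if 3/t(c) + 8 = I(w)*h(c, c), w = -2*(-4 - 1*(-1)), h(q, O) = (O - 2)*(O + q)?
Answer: -1197/10 ≈ -119.70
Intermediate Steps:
h(q, O) = (-2 + O)*(O + q)
w = 6 (w = -2*(-4 + 1) = -2*(-3) = 6)
t(c) = 3/(-8 - 12*c + 6*c²) (t(c) = 3/(-8 + 3*(c² - 2*c - 2*c + c*c)) = 3/(-8 + 3*(c² - 2*c - 2*c + c²)) = 3/(-8 + 3*(-4*c + 2*c²)) = 3/(-8 + (-12*c + 6*c²)) = 3/(-8 - 12*c + 6*c²))
4*(-30 + t(4)) = 4*(-30 + 3/(2*(-4 - 6*4 + 3*4²))) = 4*(-30 + 3/(2*(-4 - 24 + 3*16))) = 4*(-30 + 3/(2*(-4 - 24 + 48))) = 4*(-30 + (3/2)/20) = 4*(-30 + (3/2)*(1/20)) = 4*(-30 + 3/40) = 4*(-1197/40) = -1197/10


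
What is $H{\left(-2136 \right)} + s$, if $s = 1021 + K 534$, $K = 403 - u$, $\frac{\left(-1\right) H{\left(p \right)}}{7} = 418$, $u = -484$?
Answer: $471753$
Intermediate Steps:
$H{\left(p \right)} = -2926$ ($H{\left(p \right)} = \left(-7\right) 418 = -2926$)
$K = 887$ ($K = 403 - -484 = 403 + 484 = 887$)
$s = 474679$ ($s = 1021 + 887 \cdot 534 = 1021 + 473658 = 474679$)
$H{\left(-2136 \right)} + s = -2926 + 474679 = 471753$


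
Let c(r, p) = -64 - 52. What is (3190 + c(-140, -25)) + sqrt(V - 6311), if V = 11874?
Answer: 3074 + sqrt(5563) ≈ 3148.6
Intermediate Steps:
c(r, p) = -116
(3190 + c(-140, -25)) + sqrt(V - 6311) = (3190 - 116) + sqrt(11874 - 6311) = 3074 + sqrt(5563)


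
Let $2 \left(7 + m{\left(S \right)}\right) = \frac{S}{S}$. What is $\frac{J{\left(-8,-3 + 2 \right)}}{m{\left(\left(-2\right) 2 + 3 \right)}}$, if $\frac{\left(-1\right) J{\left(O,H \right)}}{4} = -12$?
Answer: $- \frac{96}{13} \approx -7.3846$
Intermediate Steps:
$J{\left(O,H \right)} = 48$ ($J{\left(O,H \right)} = \left(-4\right) \left(-12\right) = 48$)
$m{\left(S \right)} = - \frac{13}{2}$ ($m{\left(S \right)} = -7 + \frac{S \frac{1}{S}}{2} = -7 + \frac{1}{2} \cdot 1 = -7 + \frac{1}{2} = - \frac{13}{2}$)
$\frac{J{\left(-8,-3 + 2 \right)}}{m{\left(\left(-2\right) 2 + 3 \right)}} = \frac{48}{- \frac{13}{2}} = 48 \left(- \frac{2}{13}\right) = - \frac{96}{13}$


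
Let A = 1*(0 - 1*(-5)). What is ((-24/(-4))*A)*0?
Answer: 0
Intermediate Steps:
A = 5 (A = 1*(0 + 5) = 1*5 = 5)
((-24/(-4))*A)*0 = (-24/(-4)*5)*0 = (-24*(-1)/4*5)*0 = (-4*(-3/2)*5)*0 = (6*5)*0 = 30*0 = 0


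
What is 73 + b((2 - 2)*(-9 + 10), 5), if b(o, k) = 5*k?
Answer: 98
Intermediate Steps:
73 + b((2 - 2)*(-9 + 10), 5) = 73 + 5*5 = 73 + 25 = 98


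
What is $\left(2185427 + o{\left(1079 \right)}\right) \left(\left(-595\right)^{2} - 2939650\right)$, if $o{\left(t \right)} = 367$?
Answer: $-5651643611250$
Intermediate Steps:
$\left(2185427 + o{\left(1079 \right)}\right) \left(\left(-595\right)^{2} - 2939650\right) = \left(2185427 + 367\right) \left(\left(-595\right)^{2} - 2939650\right) = 2185794 \left(354025 - 2939650\right) = 2185794 \left(-2585625\right) = -5651643611250$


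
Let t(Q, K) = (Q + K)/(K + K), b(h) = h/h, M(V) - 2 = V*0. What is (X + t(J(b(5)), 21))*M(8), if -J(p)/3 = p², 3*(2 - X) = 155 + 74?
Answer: -3104/21 ≈ -147.81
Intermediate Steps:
M(V) = 2 (M(V) = 2 + V*0 = 2 + 0 = 2)
b(h) = 1
X = -223/3 (X = 2 - (155 + 74)/3 = 2 - ⅓*229 = 2 - 229/3 = -223/3 ≈ -74.333)
J(p) = -3*p²
t(Q, K) = (K + Q)/(2*K) (t(Q, K) = (K + Q)/((2*K)) = (K + Q)*(1/(2*K)) = (K + Q)/(2*K))
(X + t(J(b(5)), 21))*M(8) = (-223/3 + (½)*(21 - 3*1²)/21)*2 = (-223/3 + (½)*(1/21)*(21 - 3*1))*2 = (-223/3 + (½)*(1/21)*(21 - 3))*2 = (-223/3 + (½)*(1/21)*18)*2 = (-223/3 + 3/7)*2 = -1552/21*2 = -3104/21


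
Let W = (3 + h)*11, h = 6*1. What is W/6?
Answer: 33/2 ≈ 16.500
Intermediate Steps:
h = 6
W = 99 (W = (3 + 6)*11 = 9*11 = 99)
W/6 = 99/6 = (⅙)*99 = 33/2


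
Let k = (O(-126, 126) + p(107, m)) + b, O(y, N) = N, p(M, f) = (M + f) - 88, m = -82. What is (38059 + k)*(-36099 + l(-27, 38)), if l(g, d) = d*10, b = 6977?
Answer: -1610891181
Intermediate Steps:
p(M, f) = -88 + M + f
l(g, d) = 10*d
k = 7040 (k = (126 + (-88 + 107 - 82)) + 6977 = (126 - 63) + 6977 = 63 + 6977 = 7040)
(38059 + k)*(-36099 + l(-27, 38)) = (38059 + 7040)*(-36099 + 10*38) = 45099*(-36099 + 380) = 45099*(-35719) = -1610891181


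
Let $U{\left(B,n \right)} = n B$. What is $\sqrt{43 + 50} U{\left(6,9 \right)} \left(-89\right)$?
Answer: $- 4806 \sqrt{93} \approx -46347.0$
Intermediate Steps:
$U{\left(B,n \right)} = B n$
$\sqrt{43 + 50} U{\left(6,9 \right)} \left(-89\right) = \sqrt{43 + 50} \cdot 6 \cdot 9 \left(-89\right) = \sqrt{93} \cdot 54 \left(-89\right) = 54 \sqrt{93} \left(-89\right) = - 4806 \sqrt{93}$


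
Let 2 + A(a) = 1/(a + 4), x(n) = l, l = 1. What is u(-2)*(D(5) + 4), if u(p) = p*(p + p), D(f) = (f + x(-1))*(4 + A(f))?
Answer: 400/3 ≈ 133.33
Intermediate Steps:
x(n) = 1
A(a) = -2 + 1/(4 + a) (A(a) = -2 + 1/(a + 4) = -2 + 1/(4 + a))
D(f) = (1 + f)*(4 + (-7 - 2*f)/(4 + f)) (D(f) = (f + 1)*(4 + (-7 - 2*f)/(4 + f)) = (1 + f)*(4 + (-7 - 2*f)/(4 + f)))
u(p) = 2*p² (u(p) = p*(2*p) = 2*p²)
u(-2)*(D(5) + 4) = (2*(-2)²)*((9 + 2*5² + 11*5)/(4 + 5) + 4) = (2*4)*((9 + 2*25 + 55)/9 + 4) = 8*((9 + 50 + 55)/9 + 4) = 8*((⅑)*114 + 4) = 8*(38/3 + 4) = 8*(50/3) = 400/3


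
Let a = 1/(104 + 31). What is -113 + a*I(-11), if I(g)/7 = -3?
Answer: -5092/45 ≈ -113.16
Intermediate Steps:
a = 1/135 ≈ 0.0074074
I(g) = -21 (I(g) = 7*(-3) = -21)
-113 + a*I(-11) = -113 + (1/135)*(-21) = -113 - 7/45 = -5092/45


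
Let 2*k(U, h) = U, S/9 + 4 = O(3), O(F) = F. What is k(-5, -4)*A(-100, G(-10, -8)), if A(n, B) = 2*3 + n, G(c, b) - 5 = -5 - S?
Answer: 235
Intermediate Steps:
S = -9 (S = -36 + 9*3 = -36 + 27 = -9)
G(c, b) = 9 (G(c, b) = 5 + (-5 - 1*(-9)) = 5 + (-5 + 9) = 5 + 4 = 9)
A(n, B) = 6 + n
k(U, h) = U/2
k(-5, -4)*A(-100, G(-10, -8)) = ((1/2)*(-5))*(6 - 100) = -5/2*(-94) = 235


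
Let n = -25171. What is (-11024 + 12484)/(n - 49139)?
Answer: -146/7431 ≈ -0.019647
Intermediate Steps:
(-11024 + 12484)/(n - 49139) = (-11024 + 12484)/(-25171 - 49139) = 1460/(-74310) = 1460*(-1/74310) = -146/7431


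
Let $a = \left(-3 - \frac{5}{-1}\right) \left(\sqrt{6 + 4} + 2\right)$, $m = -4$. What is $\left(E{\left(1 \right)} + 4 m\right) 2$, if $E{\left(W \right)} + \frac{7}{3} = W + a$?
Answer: $- \frac{80}{3} + 4 \sqrt{10} \approx -14.018$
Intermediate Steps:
$a = 4 + 2 \sqrt{10}$ ($a = \left(-3 - -5\right) \left(\sqrt{10} + 2\right) = \left(-3 + 5\right) \left(2 + \sqrt{10}\right) = 2 \left(2 + \sqrt{10}\right) = 4 + 2 \sqrt{10} \approx 10.325$)
$E{\left(W \right)} = \frac{5}{3} + W + 2 \sqrt{10}$ ($E{\left(W \right)} = - \frac{7}{3} + \left(W + \left(4 + 2 \sqrt{10}\right)\right) = - \frac{7}{3} + \left(4 + W + 2 \sqrt{10}\right) = \frac{5}{3} + W + 2 \sqrt{10}$)
$\left(E{\left(1 \right)} + 4 m\right) 2 = \left(\left(\frac{5}{3} + 1 + 2 \sqrt{10}\right) + 4 \left(-4\right)\right) 2 = \left(\left(\frac{8}{3} + 2 \sqrt{10}\right) - 16\right) 2 = \left(- \frac{40}{3} + 2 \sqrt{10}\right) 2 = - \frac{80}{3} + 4 \sqrt{10}$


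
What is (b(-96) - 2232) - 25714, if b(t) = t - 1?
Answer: -28043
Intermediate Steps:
b(t) = -1 + t
(b(-96) - 2232) - 25714 = ((-1 - 96) - 2232) - 25714 = (-97 - 2232) - 25714 = -2329 - 25714 = -28043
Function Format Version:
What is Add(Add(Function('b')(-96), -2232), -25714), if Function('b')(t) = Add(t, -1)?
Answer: -28043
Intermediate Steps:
Function('b')(t) = Add(-1, t)
Add(Add(Function('b')(-96), -2232), -25714) = Add(Add(Add(-1, -96), -2232), -25714) = Add(Add(-97, -2232), -25714) = Add(-2329, -25714) = -28043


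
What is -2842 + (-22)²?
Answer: -2358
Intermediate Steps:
-2842 + (-22)² = -2842 + 484 = -2358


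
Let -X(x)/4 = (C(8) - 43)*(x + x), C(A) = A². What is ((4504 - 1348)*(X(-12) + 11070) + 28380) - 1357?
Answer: 41326439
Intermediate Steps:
X(x) = -168*x (X(x) = -4*(8² - 43)*(x + x) = -4*(64 - 43)*2*x = -84*2*x = -168*x)
((4504 - 1348)*(X(-12) + 11070) + 28380) - 1357 = ((4504 - 1348)*(-168*(-12) + 11070) + 28380) - 1357 = (3156*(2016 + 11070) + 28380) - 1357 = (3156*13086 + 28380) - 1357 = (41299416 + 28380) - 1357 = 41327796 - 1357 = 41326439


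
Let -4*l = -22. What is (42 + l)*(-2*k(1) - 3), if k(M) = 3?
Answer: -855/2 ≈ -427.50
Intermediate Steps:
l = 11/2 (l = -1/4*(-22) = 11/2 ≈ 5.5000)
(42 + l)*(-2*k(1) - 3) = (42 + 11/2)*(-2*3 - 3) = 95*(-6 - 3)/2 = (95/2)*(-9) = -855/2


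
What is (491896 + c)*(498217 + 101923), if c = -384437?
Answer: 64490444260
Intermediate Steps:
(491896 + c)*(498217 + 101923) = (491896 - 384437)*(498217 + 101923) = 107459*600140 = 64490444260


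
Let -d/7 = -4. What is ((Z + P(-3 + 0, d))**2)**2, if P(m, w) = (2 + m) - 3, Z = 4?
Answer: 0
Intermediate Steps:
d = 28 (d = -7*(-4) = 28)
P(m, w) = -1 + m
((Z + P(-3 + 0, d))**2)**2 = ((4 + (-1 + (-3 + 0)))**2)**2 = ((4 + (-1 - 3))**2)**2 = ((4 - 4)**2)**2 = (0**2)**2 = 0**2 = 0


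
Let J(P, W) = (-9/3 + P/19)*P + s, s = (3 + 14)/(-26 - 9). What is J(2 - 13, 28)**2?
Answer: 668584449/442225 ≈ 1511.9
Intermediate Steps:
s = -17/35 (s = 17/(-35) = 17*(-1/35) = -17/35 ≈ -0.48571)
J(P, W) = -17/35 + P*(-3 + P/19) (J(P, W) = (-9/3 + P/19)*P - 17/35 = (-9*1/3 + P*(1/19))*P - 17/35 = (-3 + P/19)*P - 17/35 = P*(-3 + P/19) - 17/35 = -17/35 + P*(-3 + P/19))
J(2 - 13, 28)**2 = (-17/35 - 3*(2 - 13) + (2 - 13)**2/19)**2 = (-17/35 - 3*(-11) + (1/19)*(-11)**2)**2 = (-17/35 + 33 + (1/19)*121)**2 = (-17/35 + 33 + 121/19)**2 = (25857/665)**2 = 668584449/442225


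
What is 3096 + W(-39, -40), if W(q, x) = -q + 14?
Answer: 3149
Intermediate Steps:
W(q, x) = 14 - q
3096 + W(-39, -40) = 3096 + (14 - 1*(-39)) = 3096 + (14 + 39) = 3096 + 53 = 3149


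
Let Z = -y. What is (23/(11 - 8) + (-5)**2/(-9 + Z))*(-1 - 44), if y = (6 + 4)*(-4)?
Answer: -11820/31 ≈ -381.29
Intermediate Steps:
y = -40 (y = 10*(-4) = -40)
Z = 40 (Z = -1*(-40) = 40)
(23/(11 - 8) + (-5)**2/(-9 + Z))*(-1 - 44) = (23/(11 - 8) + (-5)**2/(-9 + 40))*(-1 - 44) = (23/3 + 25/31)*(-45) = (788/93)*(-45) = -11820/31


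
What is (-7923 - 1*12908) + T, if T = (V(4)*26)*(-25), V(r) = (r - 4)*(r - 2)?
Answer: -20831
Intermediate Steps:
V(r) = (-4 + r)*(-2 + r)
T = 0 (T = ((8 + 4² - 6*4)*26)*(-25) = ((8 + 16 - 24)*26)*(-25) = (0*26)*(-25) = 0*(-25) = 0)
(-7923 - 1*12908) + T = (-7923 - 1*12908) + 0 = (-7923 - 12908) + 0 = -20831 + 0 = -20831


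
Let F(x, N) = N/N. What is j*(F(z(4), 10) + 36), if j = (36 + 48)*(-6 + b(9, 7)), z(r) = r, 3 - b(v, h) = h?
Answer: -31080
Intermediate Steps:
b(v, h) = 3 - h
F(x, N) = 1
j = -840 (j = (36 + 48)*(-6 + (3 - 1*7)) = 84*(-6 + (3 - 7)) = 84*(-6 - 4) = 84*(-10) = -840)
j*(F(z(4), 10) + 36) = -840*(1 + 36) = -840*37 = -31080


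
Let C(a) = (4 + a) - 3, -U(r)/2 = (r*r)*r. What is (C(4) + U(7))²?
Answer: 463761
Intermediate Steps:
U(r) = -2*r³ (U(r) = -2*r*r*r = -2*r²*r = -2*r³)
C(a) = 1 + a
(C(4) + U(7))² = ((1 + 4) - 2*7³)² = (5 - 2*343)² = (5 - 686)² = (-681)² = 463761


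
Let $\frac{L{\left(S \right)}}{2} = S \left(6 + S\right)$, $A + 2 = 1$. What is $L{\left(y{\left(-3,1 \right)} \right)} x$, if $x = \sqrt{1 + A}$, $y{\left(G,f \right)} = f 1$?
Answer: $0$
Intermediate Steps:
$A = -1$ ($A = -2 + 1 = -1$)
$y{\left(G,f \right)} = f$
$L{\left(S \right)} = 2 S \left(6 + S\right)$
$x = 0$ ($x = \sqrt{1 - 1} = \sqrt{0} = 0$)
$L{\left(y{\left(-3,1 \right)} \right)} x = 2 \cdot 1 \left(6 + 1\right) 0 = 2 \cdot 1 \cdot 7 \cdot 0 = 14 \cdot 0 = 0$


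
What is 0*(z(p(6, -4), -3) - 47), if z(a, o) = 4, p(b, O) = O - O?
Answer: 0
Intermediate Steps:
p(b, O) = 0
0*(z(p(6, -4), -3) - 47) = 0*(4 - 47) = 0*(-43) = 0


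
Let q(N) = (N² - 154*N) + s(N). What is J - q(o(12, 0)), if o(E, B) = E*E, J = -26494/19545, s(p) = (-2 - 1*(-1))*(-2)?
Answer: 28079216/19545 ≈ 1436.6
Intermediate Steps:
s(p) = 2 (s(p) = (-2 + 1)*(-2) = -1*(-2) = 2)
J = -26494/19545 (J = -26494*1/19545 = -26494/19545 ≈ -1.3555)
o(E, B) = E²
q(N) = 2 + N² - 154*N (q(N) = (N² - 154*N) + 2 = 2 + N² - 154*N)
J - q(o(12, 0)) = -26494/19545 - (2 + (12²)² - 154*12²) = -26494/19545 - (2 + 144² - 154*144) = -26494/19545 - (2 + 20736 - 22176) = -26494/19545 - 1*(-1438) = -26494/19545 + 1438 = 28079216/19545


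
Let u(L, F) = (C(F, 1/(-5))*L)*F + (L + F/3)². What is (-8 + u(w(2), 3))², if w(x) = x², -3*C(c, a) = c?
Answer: 25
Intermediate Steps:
C(c, a) = -c/3
u(L, F) = (L + F/3)² - L*F²/3 (u(L, F) = ((-F/3)*L)*F + (L + F/3)² = (-F*L/3)*F + (L + F*(⅓))² = -L*F²/3 + (L + F/3)² = (L + F/3)² - L*F²/3)
(-8 + u(w(2), 3))² = (-8 + ((3 + 3*2²)²/9 - ⅓*2²*3²))² = (-8 + ((3 + 3*4)²/9 - ⅓*4*9))² = (-8 + ((3 + 12)²/9 - 12))² = (-8 + ((⅑)*15² - 12))² = (-8 + ((⅑)*225 - 12))² = (-8 + (25 - 12))² = (-8 + 13)² = 5² = 25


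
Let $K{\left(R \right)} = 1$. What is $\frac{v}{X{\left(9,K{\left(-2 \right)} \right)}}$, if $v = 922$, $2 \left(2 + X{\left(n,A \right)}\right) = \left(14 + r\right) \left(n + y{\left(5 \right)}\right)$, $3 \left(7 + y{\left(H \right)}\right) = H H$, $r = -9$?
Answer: $\frac{5532}{143} \approx 38.685$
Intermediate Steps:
$y{\left(H \right)} = -7 + \frac{H^{2}}{3}$ ($y{\left(H \right)} = -7 + \frac{H H}{3} = -7 + \frac{H^{2}}{3}$)
$X{\left(n,A \right)} = \frac{4}{3} + \frac{5 n}{2}$ ($X{\left(n,A \right)} = -2 + \frac{\left(14 - 9\right) \left(n - \left(7 - \frac{5^{2}}{3}\right)\right)}{2} = -2 + \frac{5 \left(n + \left(-7 + \frac{1}{3} \cdot 25\right)\right)}{2} = -2 + \frac{5 \left(n + \left(-7 + \frac{25}{3}\right)\right)}{2} = -2 + \frac{5 \left(n + \frac{4}{3}\right)}{2} = -2 + \frac{5 \left(\frac{4}{3} + n\right)}{2} = -2 + \frac{\frac{20}{3} + 5 n}{2} = -2 + \left(\frac{10}{3} + \frac{5 n}{2}\right) = \frac{4}{3} + \frac{5 n}{2}$)
$\frac{v}{X{\left(9,K{\left(-2 \right)} \right)}} = \frac{922}{\frac{4}{3} + \frac{5}{2} \cdot 9} = \frac{922}{\frac{4}{3} + \frac{45}{2}} = \frac{922}{\frac{143}{6}} = 922 \cdot \frac{6}{143} = \frac{5532}{143}$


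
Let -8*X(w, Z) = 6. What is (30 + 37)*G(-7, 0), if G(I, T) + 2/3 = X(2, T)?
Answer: -1139/12 ≈ -94.917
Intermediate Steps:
X(w, Z) = -3/4 (X(w, Z) = -1/8*6 = -3/4)
G(I, T) = -17/12 (G(I, T) = -2/3 - 3/4 = -17/12)
(30 + 37)*G(-7, 0) = (30 + 37)*(-17/12) = 67*(-17/12) = -1139/12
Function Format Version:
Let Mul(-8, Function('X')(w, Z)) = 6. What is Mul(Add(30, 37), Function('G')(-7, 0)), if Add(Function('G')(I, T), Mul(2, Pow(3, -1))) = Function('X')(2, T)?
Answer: Rational(-1139, 12) ≈ -94.917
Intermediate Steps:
Function('X')(w, Z) = Rational(-3, 4) (Function('X')(w, Z) = Mul(Rational(-1, 8), 6) = Rational(-3, 4))
Function('G')(I, T) = Rational(-17, 12) (Function('G')(I, T) = Add(Rational(-2, 3), Rational(-3, 4)) = Rational(-17, 12))
Mul(Add(30, 37), Function('G')(-7, 0)) = Mul(Add(30, 37), Rational(-17, 12)) = Mul(67, Rational(-17, 12)) = Rational(-1139, 12)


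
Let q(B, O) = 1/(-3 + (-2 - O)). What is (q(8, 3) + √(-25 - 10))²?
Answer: (1 - 8*I*√35)²/64 ≈ -34.984 - 1.479*I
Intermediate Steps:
q(B, O) = 1/(-5 - O)
(q(8, 3) + √(-25 - 10))² = (-1/(5 + 3) + √(-25 - 10))² = (-1/8 + √(-35))² = (-1*⅛ + I*√35)² = (-⅛ + I*√35)²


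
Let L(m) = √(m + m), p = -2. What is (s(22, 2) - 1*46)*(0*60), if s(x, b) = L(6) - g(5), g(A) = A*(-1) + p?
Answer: 0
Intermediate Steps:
g(A) = -2 - A (g(A) = A*(-1) - 2 = -A - 2 = -2 - A)
L(m) = √2*√m (L(m) = √(2*m) = √2*√m)
s(x, b) = 7 + 2*√3 (s(x, b) = √2*√6 - (-2 - 1*5) = 2*√3 - (-2 - 5) = 2*√3 - 1*(-7) = 2*√3 + 7 = 7 + 2*√3)
(s(22, 2) - 1*46)*(0*60) = ((7 + 2*√3) - 1*46)*(0*60) = ((7 + 2*√3) - 46)*0 = (-39 + 2*√3)*0 = 0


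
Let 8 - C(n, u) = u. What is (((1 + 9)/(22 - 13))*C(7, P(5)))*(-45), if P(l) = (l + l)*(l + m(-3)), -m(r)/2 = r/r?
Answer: 1100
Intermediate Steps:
m(r) = -2 (m(r) = -2*r/r = -2*1 = -2)
P(l) = 2*l*(-2 + l) (P(l) = (l + l)*(l - 2) = (2*l)*(-2 + l) = 2*l*(-2 + l))
C(n, u) = 8 - u
(((1 + 9)/(22 - 13))*C(7, P(5)))*(-45) = (((1 + 9)/(22 - 13))*(8 - 2*5*(-2 + 5)))*(-45) = ((10/9)*(8 - 2*5*3))*(-45) = ((10*(⅑))*(8 - 1*30))*(-45) = (10*(8 - 30)/9)*(-45) = ((10/9)*(-22))*(-45) = -220/9*(-45) = 1100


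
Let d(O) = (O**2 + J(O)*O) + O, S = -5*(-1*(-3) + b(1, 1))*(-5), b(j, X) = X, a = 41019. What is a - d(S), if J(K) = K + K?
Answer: 10919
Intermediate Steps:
J(K) = 2*K
S = 100 (S = -5*(-1*(-3) + 1)*(-5) = -5*(3 + 1)*(-5) = -5*4*(-5) = -20*(-5) = 100)
d(O) = O + 3*O**2 (d(O) = (O**2 + (2*O)*O) + O = (O**2 + 2*O**2) + O = 3*O**2 + O = O + 3*O**2)
a - d(S) = 41019 - 100*(1 + 3*100) = 41019 - 100*(1 + 300) = 41019 - 100*301 = 41019 - 1*30100 = 41019 - 30100 = 10919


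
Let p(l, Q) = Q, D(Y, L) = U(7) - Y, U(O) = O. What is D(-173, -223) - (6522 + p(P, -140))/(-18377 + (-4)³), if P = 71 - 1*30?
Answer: 3325762/18441 ≈ 180.35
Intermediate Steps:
P = 41 (P = 71 - 30 = 41)
D(Y, L) = 7 - Y
D(-173, -223) - (6522 + p(P, -140))/(-18377 + (-4)³) = (7 - 1*(-173)) - (6522 - 140)/(-18377 + (-4)³) = (7 + 173) - 6382/(-18377 - 64) = 180 - 6382/(-18441) = 180 - 6382*(-1)/18441 = 180 - 1*(-6382/18441) = 180 + 6382/18441 = 3325762/18441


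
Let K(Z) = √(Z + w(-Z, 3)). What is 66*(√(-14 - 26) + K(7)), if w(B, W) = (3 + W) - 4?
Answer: 198 + 132*I*√10 ≈ 198.0 + 417.42*I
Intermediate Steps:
w(B, W) = -1 + W
K(Z) = √(2 + Z) (K(Z) = √(Z + (-1 + 3)) = √(Z + 2) = √(2 + Z))
66*(√(-14 - 26) + K(7)) = 66*(√(-14 - 26) + √(2 + 7)) = 66*(√(-40) + √9) = 66*(2*I*√10 + 3) = 66*(3 + 2*I*√10) = 198 + 132*I*√10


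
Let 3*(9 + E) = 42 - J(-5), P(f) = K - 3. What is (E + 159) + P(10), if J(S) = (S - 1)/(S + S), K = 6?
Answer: 834/5 ≈ 166.80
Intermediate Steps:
P(f) = 3 (P(f) = 6 - 3 = 3)
J(S) = (-1 + S)/(2*S) (J(S) = (-1 + S)/((2*S)) = (-1 + S)*(1/(2*S)) = (-1 + S)/(2*S))
E = 24/5 (E = -9 + (42 - (-1 - 5)/(2*(-5)))/3 = -9 + (42 - (-1)*(-6)/(2*5))/3 = -9 + (42 - 1*⅗)/3 = -9 + (42 - ⅗)/3 = -9 + (⅓)*(207/5) = -9 + 69/5 = 24/5 ≈ 4.8000)
(E + 159) + P(10) = (24/5 + 159) + 3 = 819/5 + 3 = 834/5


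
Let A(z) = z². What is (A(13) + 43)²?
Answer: 44944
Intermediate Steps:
(A(13) + 43)² = (13² + 43)² = (169 + 43)² = 212² = 44944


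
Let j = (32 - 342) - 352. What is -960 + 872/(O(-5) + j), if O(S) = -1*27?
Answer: -662312/689 ≈ -961.27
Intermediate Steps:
O(S) = -27
j = -662 (j = -310 - 352 = -662)
-960 + 872/(O(-5) + j) = -960 + 872/(-27 - 662) = -960 + 872/(-689) = -960 - 1/689*872 = -960 - 872/689 = -662312/689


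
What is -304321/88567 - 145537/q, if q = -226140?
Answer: -55929375461/20028541380 ≈ -2.7925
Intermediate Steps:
-304321/88567 - 145537/q = -304321/88567 - 145537/(-226140) = -304321*1/88567 - 145537*(-1/226140) = -304321/88567 + 145537/226140 = -55929375461/20028541380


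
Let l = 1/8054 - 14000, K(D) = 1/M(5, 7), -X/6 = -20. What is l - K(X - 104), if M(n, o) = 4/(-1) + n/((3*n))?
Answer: -1240291827/88594 ≈ -14000.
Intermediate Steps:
X = 120 (X = -6*(-20) = 120)
M(n, o) = -11/3 (M(n, o) = 4*(-1) + n*(1/(3*n)) = -4 + ⅓ = -11/3)
K(D) = -3/11 (K(D) = 1/(-11/3) = -3/11)
l = -112755999/8054 (l = 1/8054 - 14000 = -112755999/8054 ≈ -14000.)
l - K(X - 104) = -112755999/8054 - 1*(-3/11) = -112755999/8054 + 3/11 = -1240291827/88594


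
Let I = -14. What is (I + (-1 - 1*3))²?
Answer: 324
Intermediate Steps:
(I + (-1 - 1*3))² = (-14 + (-1 - 1*3))² = (-14 + (-1 - 3))² = (-14 - 4)² = (-18)² = 324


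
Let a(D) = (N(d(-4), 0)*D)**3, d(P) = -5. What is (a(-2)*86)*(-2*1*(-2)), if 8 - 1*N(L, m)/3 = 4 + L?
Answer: -54167616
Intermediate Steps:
N(L, m) = 12 - 3*L (N(L, m) = 24 - 3*(4 + L) = 24 + (-12 - 3*L) = 12 - 3*L)
a(D) = 19683*D**3 (a(D) = ((12 - 3*(-5))*D)**3 = ((12 + 15)*D)**3 = (27*D)**3 = 19683*D**3)
(a(-2)*86)*(-2*1*(-2)) = ((19683*(-2)**3)*86)*(-2*1*(-2)) = ((19683*(-8))*86)*(-2*(-2)) = -157464*86*4 = -13541904*4 = -54167616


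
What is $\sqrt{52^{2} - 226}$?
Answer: $\sqrt{2478} \approx 49.78$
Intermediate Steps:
$\sqrt{52^{2} - 226} = \sqrt{2704 - 226} = \sqrt{2478}$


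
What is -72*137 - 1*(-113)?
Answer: -9751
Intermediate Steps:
-72*137 - 1*(-113) = -9864 + 113 = -9751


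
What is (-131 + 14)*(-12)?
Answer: 1404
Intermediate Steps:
(-131 + 14)*(-12) = -117*(-12) = 1404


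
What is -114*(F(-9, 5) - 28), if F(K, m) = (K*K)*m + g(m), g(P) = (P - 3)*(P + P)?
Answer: -45258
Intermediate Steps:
g(P) = 2*P*(-3 + P) (g(P) = (-3 + P)*(2*P) = 2*P*(-3 + P))
F(K, m) = m*K² + 2*m*(-3 + m) (F(K, m) = (K*K)*m + 2*m*(-3 + m) = K²*m + 2*m*(-3 + m) = m*K² + 2*m*(-3 + m))
-114*(F(-9, 5) - 28) = -114*(5*(-6 + (-9)² + 2*5) - 28) = -114*(5*(-6 + 81 + 10) - 28) = -114*(5*85 - 28) = -114*(425 - 28) = -114*397 = -45258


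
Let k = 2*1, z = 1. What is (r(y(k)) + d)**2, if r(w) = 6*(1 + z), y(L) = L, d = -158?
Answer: 21316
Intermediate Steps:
k = 2
r(w) = 12 (r(w) = 6*(1 + 1) = 6*2 = 12)
(r(y(k)) + d)**2 = (12 - 158)**2 = (-146)**2 = 21316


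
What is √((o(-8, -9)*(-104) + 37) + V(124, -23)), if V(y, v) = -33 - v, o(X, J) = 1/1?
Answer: I*√77 ≈ 8.775*I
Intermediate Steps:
o(X, J) = 1 (o(X, J) = 1*1 = 1)
√((o(-8, -9)*(-104) + 37) + V(124, -23)) = √((1*(-104) + 37) + (-33 - 1*(-23))) = √((-104 + 37) + (-33 + 23)) = √(-67 - 10) = √(-77) = I*√77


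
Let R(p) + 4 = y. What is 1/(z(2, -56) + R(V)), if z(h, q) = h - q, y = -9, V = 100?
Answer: 1/45 ≈ 0.022222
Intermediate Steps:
R(p) = -13 (R(p) = -4 - 9 = -13)
1/(z(2, -56) + R(V)) = 1/((2 - 1*(-56)) - 13) = 1/((2 + 56) - 13) = 1/(58 - 13) = 1/45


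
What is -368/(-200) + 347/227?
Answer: 19117/5675 ≈ 3.3686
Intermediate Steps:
-368/(-200) + 347/227 = -368*(-1/200) + 347*(1/227) = 46/25 + 347/227 = 19117/5675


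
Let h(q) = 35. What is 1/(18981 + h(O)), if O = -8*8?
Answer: 1/19016 ≈ 5.2587e-5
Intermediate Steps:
O = -64
1/(18981 + h(O)) = 1/(18981 + 35) = 1/19016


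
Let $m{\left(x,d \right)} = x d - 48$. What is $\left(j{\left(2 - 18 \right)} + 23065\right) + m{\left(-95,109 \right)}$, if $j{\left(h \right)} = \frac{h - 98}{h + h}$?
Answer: $\frac{202649}{16} \approx 12666.0$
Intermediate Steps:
$m{\left(x,d \right)} = -48 + d x$ ($m{\left(x,d \right)} = d x - 48 = -48 + d x$)
$j{\left(h \right)} = \frac{-98 + h}{2 h}$
$\left(j{\left(2 - 18 \right)} + 23065\right) + m{\left(-95,109 \right)} = \left(\frac{-98 + \left(2 - 18\right)}{2 \left(2 - 18\right)} + 23065\right) + \left(-48 + 109 \left(-95\right)\right) = \left(\frac{-98 + \left(2 - 18\right)}{2 \left(2 - 18\right)} + 23065\right) - 10403 = \left(\frac{-98 - 16}{2 \left(-16\right)} + 23065\right) - 10403 = \left(\frac{1}{2} \left(- \frac{1}{16}\right) \left(-114\right) + 23065\right) - 10403 = \left(\frac{57}{16} + 23065\right) - 10403 = \frac{369097}{16} - 10403 = \frac{202649}{16}$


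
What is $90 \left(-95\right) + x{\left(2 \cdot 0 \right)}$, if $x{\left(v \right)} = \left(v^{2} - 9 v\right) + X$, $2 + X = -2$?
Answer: $-8554$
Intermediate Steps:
$X = -4$ ($X = -2 - 2 = -4$)
$x{\left(v \right)} = -4 + v^{2} - 9 v$ ($x{\left(v \right)} = \left(v^{2} - 9 v\right) - 4 = -4 + v^{2} - 9 v$)
$90 \left(-95\right) + x{\left(2 \cdot 0 \right)} = 90 \left(-95\right) - \left(4 + 0 + 9 \cdot 2 \cdot 0\right) = -8550 - \left(4 - 0^{2}\right) = -8550 + \left(-4 + 0 + 0\right) = -8550 - 4 = -8554$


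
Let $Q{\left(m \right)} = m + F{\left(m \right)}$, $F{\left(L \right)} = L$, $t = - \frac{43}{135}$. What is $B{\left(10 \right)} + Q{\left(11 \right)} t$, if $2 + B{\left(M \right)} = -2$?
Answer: $- \frac{1486}{135} \approx -11.007$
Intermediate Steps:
$t = - \frac{43}{135}$ ($t = \left(-43\right) \frac{1}{135} = - \frac{43}{135} \approx -0.31852$)
$B{\left(M \right)} = -4$ ($B{\left(M \right)} = -2 - 2 = -4$)
$Q{\left(m \right)} = 2 m$ ($Q{\left(m \right)} = m + m = 2 m$)
$B{\left(10 \right)} + Q{\left(11 \right)} t = -4 + 2 \cdot 11 \left(- \frac{43}{135}\right) = -4 + 22 \left(- \frac{43}{135}\right) = -4 - \frac{946}{135} = - \frac{1486}{135}$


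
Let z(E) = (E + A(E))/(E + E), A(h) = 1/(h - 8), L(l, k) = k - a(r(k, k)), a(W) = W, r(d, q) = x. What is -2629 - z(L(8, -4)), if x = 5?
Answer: -402314/153 ≈ -2629.5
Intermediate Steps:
r(d, q) = 5
L(l, k) = -5 + k (L(l, k) = k - 1*5 = k - 5 = -5 + k)
A(h) = 1/(-8 + h)
z(E) = (E + 1/(-8 + E))/(2*E) (z(E) = (E + 1/(-8 + E))/(E + E) = (E + 1/(-8 + E))/((2*E)) = (E + 1/(-8 + E))*(1/(2*E)) = (E + 1/(-8 + E))/(2*E))
-2629 - z(L(8, -4)) = -2629 - (1 + (-5 - 4)*(-8 + (-5 - 4)))/(2*(-5 - 4)*(-8 + (-5 - 4))) = -2629 - (1 - 9*(-8 - 9))/(2*(-9)*(-8 - 9)) = -2629 - (-1)*(1 - 9*(-17))/(2*9*(-17)) = -2629 - (-1)*(-1)*(1 + 153)/(2*9*17) = -2629 - (-1)*(-1)*154/(2*9*17) = -2629 - 1*77/153 = -2629 - 77/153 = -402314/153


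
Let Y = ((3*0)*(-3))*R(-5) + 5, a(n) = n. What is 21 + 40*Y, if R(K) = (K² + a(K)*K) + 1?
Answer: 221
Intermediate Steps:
R(K) = 1 + 2*K² (R(K) = (K² + K*K) + 1 = (K² + K²) + 1 = 2*K² + 1 = 1 + 2*K²)
Y = 5 (Y = ((3*0)*(-3))*(1 + 2*(-5)²) + 5 = (0*(-3))*(1 + 2*25) + 5 = 0*(1 + 50) + 5 = 0*51 + 5 = 0 + 5 = 5)
21 + 40*Y = 21 + 40*5 = 21 + 200 = 221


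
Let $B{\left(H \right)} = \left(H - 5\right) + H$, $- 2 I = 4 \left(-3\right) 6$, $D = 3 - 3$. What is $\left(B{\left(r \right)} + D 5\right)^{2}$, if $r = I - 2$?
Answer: $3969$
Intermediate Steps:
$D = 0$
$I = 36$ ($I = - \frac{4 \left(-3\right) 6}{2} = - \frac{\left(-12\right) 6}{2} = \left(- \frac{1}{2}\right) \left(-72\right) = 36$)
$r = 34$ ($r = 36 - 2 = 34$)
$B{\left(H \right)} = -5 + 2 H$ ($B{\left(H \right)} = \left(-5 + H\right) + H = -5 + 2 H$)
$\left(B{\left(r \right)} + D 5\right)^{2} = \left(\left(-5 + 2 \cdot 34\right) + 0 \cdot 5\right)^{2} = \left(\left(-5 + 68\right) + 0\right)^{2} = \left(63 + 0\right)^{2} = 63^{2} = 3969$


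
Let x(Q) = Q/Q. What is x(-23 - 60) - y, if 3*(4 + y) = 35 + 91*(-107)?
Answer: 3239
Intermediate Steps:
x(Q) = 1
y = -3238 (y = -4 + (35 + 91*(-107))/3 = -4 + (35 - 9737)/3 = -4 + (⅓)*(-9702) = -4 - 3234 = -3238)
x(-23 - 60) - y = 1 - 1*(-3238) = 1 + 3238 = 3239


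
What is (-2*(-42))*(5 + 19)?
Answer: 2016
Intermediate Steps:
(-2*(-42))*(5 + 19) = 84*24 = 2016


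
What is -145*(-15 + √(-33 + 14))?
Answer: 2175 - 145*I*√19 ≈ 2175.0 - 632.04*I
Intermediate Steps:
-145*(-15 + √(-33 + 14)) = -145*(-15 + √(-19)) = -145*(-15 + I*√19) = 2175 - 145*I*√19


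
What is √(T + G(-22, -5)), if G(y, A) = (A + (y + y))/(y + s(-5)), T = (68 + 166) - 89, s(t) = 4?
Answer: √5318/6 ≈ 12.154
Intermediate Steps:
T = 145 (T = 234 - 89 = 145)
G(y, A) = (A + 2*y)/(4 + y) (G(y, A) = (A + (y + y))/(y + 4) = (A + 2*y)/(4 + y))
√(T + G(-22, -5)) = √(145 + (-5 + 2*(-22))/(4 - 22)) = √(145 + (-5 - 44)/(-18)) = √(145 - 1/18*(-49)) = √(145 + 49/18) = √(2659/18) = √5318/6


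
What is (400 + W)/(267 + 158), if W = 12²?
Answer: 32/25 ≈ 1.2800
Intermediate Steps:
W = 144
(400 + W)/(267 + 158) = (400 + 144)/(267 + 158) = 544/425 = 544*(1/425) = 32/25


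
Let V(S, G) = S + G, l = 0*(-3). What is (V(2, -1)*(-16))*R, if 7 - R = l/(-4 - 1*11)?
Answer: -112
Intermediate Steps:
l = 0
V(S, G) = G + S
R = 7 (R = 7 - 0/(-4 - 1*11) = 7 - 0/(-4 - 11) = 7 - 0/(-15) = 7 - 0*(-1)/15 = 7 - 1*0 = 7 + 0 = 7)
(V(2, -1)*(-16))*R = ((-1 + 2)*(-16))*7 = (1*(-16))*7 = -16*7 = -112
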